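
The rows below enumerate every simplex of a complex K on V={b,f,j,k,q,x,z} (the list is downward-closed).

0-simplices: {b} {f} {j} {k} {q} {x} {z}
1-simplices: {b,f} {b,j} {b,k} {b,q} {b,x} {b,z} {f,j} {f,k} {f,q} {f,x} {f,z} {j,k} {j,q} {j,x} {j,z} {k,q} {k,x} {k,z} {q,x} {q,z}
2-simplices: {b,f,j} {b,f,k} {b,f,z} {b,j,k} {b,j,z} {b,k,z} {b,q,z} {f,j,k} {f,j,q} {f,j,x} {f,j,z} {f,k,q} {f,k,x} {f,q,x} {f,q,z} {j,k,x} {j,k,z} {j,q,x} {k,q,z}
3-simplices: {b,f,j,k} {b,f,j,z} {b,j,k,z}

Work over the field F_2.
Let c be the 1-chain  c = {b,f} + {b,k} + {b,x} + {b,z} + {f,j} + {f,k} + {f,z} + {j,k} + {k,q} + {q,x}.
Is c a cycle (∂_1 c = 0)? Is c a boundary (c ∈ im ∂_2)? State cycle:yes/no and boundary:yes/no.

cycle:yes boundary:no

n_0=7 n_1=20 n_2=19 n_3=3  [Z2]
∂1: piv[bf,bj,bk,bq,bx,bz] rk=6  ker:fj,fk,fq,fx,fz,jk,jq,jx,jz,kq,kx,kz,qx,qz
∂2: piv[bfj,bfk,bfz,bjk,bjz,bkz,bqz,fjq,fjx,fkq,fkx,fqx,fqz] rk=13  ker:fjk,fjz,jkx,jkz,jqx,kqz
∂3: piv[bfjk,bfjz,bjkz] rk=3
∂1c = 0
c vs im∂2: residual ≠ 0 ⇒ not boundary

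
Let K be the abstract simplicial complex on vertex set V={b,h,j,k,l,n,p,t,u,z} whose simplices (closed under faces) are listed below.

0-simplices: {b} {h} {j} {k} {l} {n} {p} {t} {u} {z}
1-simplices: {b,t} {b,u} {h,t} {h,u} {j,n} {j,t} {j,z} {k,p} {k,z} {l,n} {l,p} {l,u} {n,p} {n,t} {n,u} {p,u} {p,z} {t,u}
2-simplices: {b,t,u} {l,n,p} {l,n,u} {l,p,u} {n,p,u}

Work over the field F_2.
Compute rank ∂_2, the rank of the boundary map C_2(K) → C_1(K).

n_0=10 n_1=18 n_2=5  [Z2]
∂1: piv[bt,bu,ht,jn,jt,jz,kp,kz,ln] rk=9  ker:hu,lp,lu,np,nt,nu,pu,pz,tu
∂2: piv[btu,lnp,lnu,lpu] rk=4  ker:npu
rk∂_2=4

rank∂_2=4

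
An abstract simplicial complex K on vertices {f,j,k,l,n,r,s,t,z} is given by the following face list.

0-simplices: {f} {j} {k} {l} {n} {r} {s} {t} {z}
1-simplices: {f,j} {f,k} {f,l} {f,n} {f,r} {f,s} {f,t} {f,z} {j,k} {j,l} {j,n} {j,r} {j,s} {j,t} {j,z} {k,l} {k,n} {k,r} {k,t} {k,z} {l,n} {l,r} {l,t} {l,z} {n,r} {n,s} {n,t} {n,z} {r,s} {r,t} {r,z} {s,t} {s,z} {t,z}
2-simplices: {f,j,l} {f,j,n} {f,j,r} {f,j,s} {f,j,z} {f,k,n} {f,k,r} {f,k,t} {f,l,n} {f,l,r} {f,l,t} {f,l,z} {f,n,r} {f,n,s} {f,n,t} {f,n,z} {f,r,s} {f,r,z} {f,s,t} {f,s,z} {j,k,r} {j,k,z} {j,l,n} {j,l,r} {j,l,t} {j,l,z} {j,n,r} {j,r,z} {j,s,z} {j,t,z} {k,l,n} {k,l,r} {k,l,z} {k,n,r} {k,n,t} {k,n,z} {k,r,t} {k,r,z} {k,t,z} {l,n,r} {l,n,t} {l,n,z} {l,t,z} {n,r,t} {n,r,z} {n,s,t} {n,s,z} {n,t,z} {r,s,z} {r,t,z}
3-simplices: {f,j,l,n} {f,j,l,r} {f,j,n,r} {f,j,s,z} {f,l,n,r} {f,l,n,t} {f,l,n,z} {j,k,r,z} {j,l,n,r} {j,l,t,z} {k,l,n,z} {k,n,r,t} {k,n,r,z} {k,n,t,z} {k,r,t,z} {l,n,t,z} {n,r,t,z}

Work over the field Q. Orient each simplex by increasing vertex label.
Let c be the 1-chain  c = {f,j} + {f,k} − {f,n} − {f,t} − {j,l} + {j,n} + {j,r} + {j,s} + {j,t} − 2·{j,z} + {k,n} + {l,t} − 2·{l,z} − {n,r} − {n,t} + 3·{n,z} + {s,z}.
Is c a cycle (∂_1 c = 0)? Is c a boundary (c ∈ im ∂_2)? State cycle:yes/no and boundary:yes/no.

cycle:yes boundary:yes

n_0=9 n_1=34 n_2=50 n_3=17  [Q]
∂1: piv[fj,fk,fl,fn,fr,fs,ft,fz] rk=8  ker:jk,jl,jn,jr,js,jt,jz,kl,kn,kr,kt,kz,ln,lr,lt,lz,nr,ns,nt,nz,rs,rt,rz,st,sz,tz
∂2: piv[fjl,fjn,fjr,fjs,fjz,fkn,fkr,fkt,fln,flr,flt,flz,fnr,fns,fnt,fnz,frs,frz,fst,fsz,jkr,jkz,jlt,jtz,kln,krt] rk=26  ker:jln,jlr,jlz,jnr,jrz,jsz,klr,klz,knr,knt,knz,krz,ktz,lnr,lnt,lnz,ltz,nrt,nrz,nst,nsz,ntz,rsz,rtz
∂3: piv[fjln,fjlr,fjnr,fjsz,flnr,flnt,flnz,jkrz,jltz,klnz,knrt,knrz,kntz,krtz,lntz] rk=15  ker:jlnr,nrtz
∂1c = 0
c vs im∂2: reduces to 0 ⇒ boundary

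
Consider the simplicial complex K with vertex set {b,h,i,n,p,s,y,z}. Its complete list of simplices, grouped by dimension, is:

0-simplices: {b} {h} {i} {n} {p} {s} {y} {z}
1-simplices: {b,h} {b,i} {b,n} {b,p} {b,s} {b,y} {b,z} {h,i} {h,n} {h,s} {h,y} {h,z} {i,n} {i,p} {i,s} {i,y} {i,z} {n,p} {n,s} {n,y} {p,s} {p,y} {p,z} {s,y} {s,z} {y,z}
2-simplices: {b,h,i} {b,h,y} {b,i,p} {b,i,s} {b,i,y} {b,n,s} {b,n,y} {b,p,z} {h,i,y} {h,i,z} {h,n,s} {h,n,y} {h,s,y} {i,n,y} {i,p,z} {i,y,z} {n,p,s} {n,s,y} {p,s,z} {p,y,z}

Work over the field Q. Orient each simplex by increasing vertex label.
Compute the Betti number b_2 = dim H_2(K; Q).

b_2=2

n_0=8 n_1=26 n_2=20  [Q]
∂1: piv[bh,bi,bn,bp,bs,by,bz] rk=7  ker:hi,hn,hs,hy,hz,in,ip,is,iy,iz,np,ns,ny,ps,py,pz,sy,sz,yz
∂2: piv[bhi,bhy,bip,bis,biy,bns,bny,bpz,hiz,hns,hny,hsy,iny,ipz,iyz,nps,psz,pyz] rk=18  ker:hiy,nsy
b_2=(20−18)−0=2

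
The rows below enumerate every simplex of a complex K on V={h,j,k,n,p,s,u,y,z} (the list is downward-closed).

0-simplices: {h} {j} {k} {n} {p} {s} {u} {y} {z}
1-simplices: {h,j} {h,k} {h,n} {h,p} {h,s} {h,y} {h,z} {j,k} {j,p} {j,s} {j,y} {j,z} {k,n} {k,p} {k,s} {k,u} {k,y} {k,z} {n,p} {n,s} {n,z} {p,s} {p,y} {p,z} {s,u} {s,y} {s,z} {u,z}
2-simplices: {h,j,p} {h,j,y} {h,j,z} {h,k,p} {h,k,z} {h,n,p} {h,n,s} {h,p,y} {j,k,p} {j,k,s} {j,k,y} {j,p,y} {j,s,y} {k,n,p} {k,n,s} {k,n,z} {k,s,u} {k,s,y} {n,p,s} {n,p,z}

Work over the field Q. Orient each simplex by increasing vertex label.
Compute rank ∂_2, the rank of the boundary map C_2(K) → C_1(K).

rank∂_2=18

n_0=9 n_1=28 n_2=20  [Q]
∂1: piv[hj,hk,hn,hp,hs,hy,hz,ku] rk=8  ker:jk,jp,js,jy,jz,kn,kp,ks,ky,kz,np,ns,nz,ps,py,pz,su,sy,sz,uz
∂2: piv[hjp,hjy,hjz,hkp,hkz,hnp,hns,hpy,jkp,jks,jky,jsy,knp,kns,knz,ksu,nps,npz] rk=18  ker:jpy,ksy
rk∂_2=18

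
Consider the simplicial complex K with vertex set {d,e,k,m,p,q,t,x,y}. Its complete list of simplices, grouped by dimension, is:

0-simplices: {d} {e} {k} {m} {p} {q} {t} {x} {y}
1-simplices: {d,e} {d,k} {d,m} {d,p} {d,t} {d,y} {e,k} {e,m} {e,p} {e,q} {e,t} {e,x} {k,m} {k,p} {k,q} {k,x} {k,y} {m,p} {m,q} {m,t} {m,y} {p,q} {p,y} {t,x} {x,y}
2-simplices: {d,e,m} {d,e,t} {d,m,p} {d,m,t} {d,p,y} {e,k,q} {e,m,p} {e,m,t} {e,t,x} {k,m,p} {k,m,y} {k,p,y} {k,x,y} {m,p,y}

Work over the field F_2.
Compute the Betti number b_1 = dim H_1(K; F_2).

n_0=9 n_1=25 n_2=14  [Z2]
∂1: piv[de,dk,dm,dp,dt,dy,eq,ex] rk=8  ker:ek,em,ep,et,km,kp,kq,kx,ky,mp,mq,mt,my,pq,py,tx,xy
∂2: piv[dem,det,dmp,dmt,dpy,ekq,emp,etx,kmp,kmy,kpy,kxy] rk=12  ker:emt,mpy
b_1=(25−8)−12=5

b_1=5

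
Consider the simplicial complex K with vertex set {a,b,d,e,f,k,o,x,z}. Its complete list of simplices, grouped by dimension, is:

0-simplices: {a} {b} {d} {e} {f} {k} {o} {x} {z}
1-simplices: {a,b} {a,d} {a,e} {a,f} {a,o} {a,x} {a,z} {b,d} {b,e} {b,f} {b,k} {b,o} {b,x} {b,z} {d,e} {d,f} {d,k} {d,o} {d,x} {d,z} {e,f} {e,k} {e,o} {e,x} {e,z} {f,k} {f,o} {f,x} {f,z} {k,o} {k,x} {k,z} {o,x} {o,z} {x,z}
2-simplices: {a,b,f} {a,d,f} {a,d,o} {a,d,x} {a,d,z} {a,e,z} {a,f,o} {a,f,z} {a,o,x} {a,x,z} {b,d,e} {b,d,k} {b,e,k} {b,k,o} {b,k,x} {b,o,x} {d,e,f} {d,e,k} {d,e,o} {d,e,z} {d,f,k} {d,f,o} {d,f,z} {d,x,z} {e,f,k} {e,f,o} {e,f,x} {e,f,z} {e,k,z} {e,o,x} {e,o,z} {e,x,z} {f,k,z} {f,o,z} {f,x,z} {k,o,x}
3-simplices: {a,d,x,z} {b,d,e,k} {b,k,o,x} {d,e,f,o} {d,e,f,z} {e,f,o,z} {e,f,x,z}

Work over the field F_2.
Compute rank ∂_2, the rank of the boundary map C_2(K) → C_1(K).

n_0=9 n_1=35 n_2=36 n_3=7  [Z2]
∂1: piv[ab,ad,ae,af,ao,ax,az,bk] rk=8  ker:bd,be,bf,bo,bx,bz,de,df,dk,do,dx,dz,ef,ek,eo,ex,ez,fk,fo,fx,fz,ko,kx,kz,ox,oz,xz
∂2: piv[abf,adf,ado,adx,adz,aez,afo,afz,aox,axz,bde,bdk,bek,bko,bkx,box,def,deo,dez,dfk,efx,ekz,eox,eoz] rk=24  ker:dek,dfo,dfz,dxz,efk,efo,efz,exz,fkz,foz,fxz,kox
∂3: piv[adxz,bdek,bkox,defo,defz,efoz,efxz] rk=7
rk∂_2=24

rank∂_2=24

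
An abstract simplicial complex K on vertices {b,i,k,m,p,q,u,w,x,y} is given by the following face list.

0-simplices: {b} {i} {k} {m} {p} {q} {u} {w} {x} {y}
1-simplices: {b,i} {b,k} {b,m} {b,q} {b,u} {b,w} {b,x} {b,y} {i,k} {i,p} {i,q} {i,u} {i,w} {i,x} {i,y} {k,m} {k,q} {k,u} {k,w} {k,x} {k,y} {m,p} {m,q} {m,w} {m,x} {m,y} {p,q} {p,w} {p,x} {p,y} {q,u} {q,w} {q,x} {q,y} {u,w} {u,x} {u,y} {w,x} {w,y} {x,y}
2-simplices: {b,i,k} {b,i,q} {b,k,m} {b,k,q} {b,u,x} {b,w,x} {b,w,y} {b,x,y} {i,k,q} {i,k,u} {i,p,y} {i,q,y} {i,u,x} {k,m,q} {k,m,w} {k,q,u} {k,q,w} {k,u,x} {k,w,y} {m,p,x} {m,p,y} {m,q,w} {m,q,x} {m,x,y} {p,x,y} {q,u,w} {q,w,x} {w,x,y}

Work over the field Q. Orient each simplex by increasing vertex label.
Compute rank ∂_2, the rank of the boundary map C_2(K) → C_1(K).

n_0=10 n_1=40 n_2=28  [Q]
∂1: piv[bi,bk,bm,bq,bu,bw,bx,by,ip] rk=9  ker:ik,iq,iu,iw,ix,iy,km,kq,ku,kw,kx,ky,mp,mq,mw,mx,my,pq,pw,px,py,qu,qw,qx,qy,uw,ux,uy,wx,wy,xy
∂2: piv[bik,biq,bkm,bkq,bux,bwx,bwy,bxy,iku,ipy,iqy,iux,kmq,kmw,kqu,kqw,kux,kwy,mpx,mpy,mqx,mxy,quw,qwx] rk=24  ker:ikq,mqw,pxy,wxy
rk∂_2=24

rank∂_2=24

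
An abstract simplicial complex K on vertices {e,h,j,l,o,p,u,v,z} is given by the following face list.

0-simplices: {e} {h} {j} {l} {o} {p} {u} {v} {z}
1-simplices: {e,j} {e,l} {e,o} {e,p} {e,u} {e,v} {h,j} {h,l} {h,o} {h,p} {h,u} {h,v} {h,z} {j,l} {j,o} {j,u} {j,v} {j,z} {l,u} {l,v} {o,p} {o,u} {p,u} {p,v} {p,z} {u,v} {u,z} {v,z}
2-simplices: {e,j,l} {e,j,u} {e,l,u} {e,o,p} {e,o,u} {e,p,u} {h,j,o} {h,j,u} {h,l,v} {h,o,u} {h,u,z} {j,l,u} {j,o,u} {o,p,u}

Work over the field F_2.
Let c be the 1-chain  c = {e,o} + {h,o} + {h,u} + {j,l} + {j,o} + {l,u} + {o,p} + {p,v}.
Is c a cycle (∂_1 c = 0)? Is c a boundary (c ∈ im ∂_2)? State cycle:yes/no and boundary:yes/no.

n_0=9 n_1=28 n_2=14  [Z2]
∂1: piv[ej,el,eo,ep,eu,ev,hj,hz] rk=8  ker:hl,ho,hp,hu,hv,jl,jo,ju,jv,jz,lu,lv,op,ou,pu,pv,pz,uv,uz,vz
∂2: piv[ejl,eju,elu,eop,eou,epu,hjo,hju,hlv,hou,huz] rk=11  ker:jlu,jou,opu
∂1c = {e} + {v}

cycle:no boundary:no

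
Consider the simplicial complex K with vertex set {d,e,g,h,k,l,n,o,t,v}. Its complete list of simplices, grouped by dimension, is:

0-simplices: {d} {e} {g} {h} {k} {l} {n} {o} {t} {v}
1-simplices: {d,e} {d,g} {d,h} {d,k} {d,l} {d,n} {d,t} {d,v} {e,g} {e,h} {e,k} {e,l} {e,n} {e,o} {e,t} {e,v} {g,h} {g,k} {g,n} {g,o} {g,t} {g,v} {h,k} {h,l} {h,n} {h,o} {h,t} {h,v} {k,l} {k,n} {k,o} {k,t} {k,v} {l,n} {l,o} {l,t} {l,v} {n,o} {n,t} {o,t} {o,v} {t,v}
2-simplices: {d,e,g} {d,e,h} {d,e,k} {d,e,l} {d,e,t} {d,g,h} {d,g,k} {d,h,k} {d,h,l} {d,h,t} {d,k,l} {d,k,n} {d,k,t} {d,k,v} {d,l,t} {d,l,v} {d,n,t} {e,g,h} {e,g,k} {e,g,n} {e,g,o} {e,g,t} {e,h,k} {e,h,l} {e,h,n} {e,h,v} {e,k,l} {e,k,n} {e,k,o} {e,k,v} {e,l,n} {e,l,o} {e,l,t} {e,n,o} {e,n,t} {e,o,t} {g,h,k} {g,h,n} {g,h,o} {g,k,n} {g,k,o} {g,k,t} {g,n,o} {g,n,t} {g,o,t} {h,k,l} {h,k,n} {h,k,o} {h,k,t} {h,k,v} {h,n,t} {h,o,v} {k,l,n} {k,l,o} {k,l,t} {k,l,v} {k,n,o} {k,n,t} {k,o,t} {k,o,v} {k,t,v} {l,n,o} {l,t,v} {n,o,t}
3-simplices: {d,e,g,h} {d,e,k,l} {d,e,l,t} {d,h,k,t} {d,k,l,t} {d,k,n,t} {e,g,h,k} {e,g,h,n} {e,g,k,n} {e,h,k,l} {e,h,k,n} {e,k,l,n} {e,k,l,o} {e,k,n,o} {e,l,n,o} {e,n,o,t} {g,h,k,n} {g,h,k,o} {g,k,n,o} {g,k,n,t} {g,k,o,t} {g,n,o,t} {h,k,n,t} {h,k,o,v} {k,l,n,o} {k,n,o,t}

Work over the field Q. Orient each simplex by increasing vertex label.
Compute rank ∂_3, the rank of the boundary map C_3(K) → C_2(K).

n_0=10 n_1=42 n_2=64 n_3=26  [Q]
∂1: piv[de,dg,dh,dk,dl,dn,dt,dv,eo] rk=9  ker:eg,eh,ek,el,en,et,ev,gh,gk,gn,go,gt,gv,hk,hl,hn,ho,ht,hv,kl,kn,ko,kt,kv,ln,lo,lt,lv,no,nt,ot,ov,tv
∂2: piv[deg,deh,dek,del,det,dgh,dgk,dhk,dhl,dht,dkl,dkn,dkt,dkv,dlt,dlv,dnt,egn,ego,egt,ehn,ehv,ekn,eko,ekv,eln,elo,eno,eot,gho,hov,ktv] rk=32  ker:egh,egk,ehk,ehl,ekl,elt,ent,ghk,ghn,gkn,gko,gkt,gno,gnt,got,hkl,hkn,hko,hkt,hkv,hnt,kln,klo,klt,klv,kno,knt,kot,kov,lno,ltv,not
∂3: piv[degh,dekl,delt,dhkt,dklt,dknt,eghk,eghn,egkn,ehkl,ehkn,ekln,eklo,ekno,elno,enot,ghko,gkno,gknt,gkot,gnot,hknt,hkov] rk=23  ker:ghkn,klno,knot
rk∂_3=23

rank∂_3=23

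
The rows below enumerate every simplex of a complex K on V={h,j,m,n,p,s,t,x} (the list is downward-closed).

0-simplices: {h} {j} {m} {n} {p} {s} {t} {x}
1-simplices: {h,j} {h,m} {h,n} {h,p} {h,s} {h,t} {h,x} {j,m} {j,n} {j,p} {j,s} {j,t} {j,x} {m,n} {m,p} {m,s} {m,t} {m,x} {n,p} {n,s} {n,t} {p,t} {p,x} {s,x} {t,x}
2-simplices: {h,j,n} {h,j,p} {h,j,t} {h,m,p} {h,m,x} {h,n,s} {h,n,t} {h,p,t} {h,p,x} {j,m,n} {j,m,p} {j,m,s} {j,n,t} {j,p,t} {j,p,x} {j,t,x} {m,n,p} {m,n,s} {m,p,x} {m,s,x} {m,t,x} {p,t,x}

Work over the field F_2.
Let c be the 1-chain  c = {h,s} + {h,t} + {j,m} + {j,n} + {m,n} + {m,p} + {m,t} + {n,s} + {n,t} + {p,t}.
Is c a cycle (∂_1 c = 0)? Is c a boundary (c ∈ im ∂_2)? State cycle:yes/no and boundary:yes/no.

cycle:yes boundary:yes

n_0=8 n_1=25 n_2=22  [Z2]
∂1: piv[hj,hm,hn,hp,hs,ht,hx] rk=7  ker:jm,jn,jp,js,jt,jx,mn,mp,ms,mt,mx,np,ns,nt,pt,px,sx,tx
∂2: piv[hjn,hjp,hjt,hmp,hmx,hns,hnt,hpt,hpx,jmn,jmp,jms,jpx,jtx,mnp,mns,msx,mtx] rk=18  ker:jnt,jpt,mpx,ptx
∂1c = 0
c vs im∂2: reduces to 0 ⇒ boundary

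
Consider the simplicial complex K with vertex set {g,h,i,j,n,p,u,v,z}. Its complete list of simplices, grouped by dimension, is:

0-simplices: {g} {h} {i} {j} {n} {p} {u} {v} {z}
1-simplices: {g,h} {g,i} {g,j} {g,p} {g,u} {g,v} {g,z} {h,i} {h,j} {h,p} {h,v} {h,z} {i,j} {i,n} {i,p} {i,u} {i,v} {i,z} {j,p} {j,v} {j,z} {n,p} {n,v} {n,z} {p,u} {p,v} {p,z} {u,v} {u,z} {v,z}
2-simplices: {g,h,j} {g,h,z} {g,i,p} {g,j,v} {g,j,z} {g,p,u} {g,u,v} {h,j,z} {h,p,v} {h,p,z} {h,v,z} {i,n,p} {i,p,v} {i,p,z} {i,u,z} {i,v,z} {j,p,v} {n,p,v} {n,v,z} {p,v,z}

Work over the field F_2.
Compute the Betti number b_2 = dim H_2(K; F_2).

b_2=3

n_0=9 n_1=30 n_2=20  [Z2]
∂1: piv[gh,gi,gj,gp,gu,gv,gz,in] rk=8  ker:hi,hj,hp,hv,hz,ij,ip,iu,iv,iz,jp,jv,jz,np,nv,nz,pu,pv,pz,uv,uz,vz
∂2: piv[ghj,ghz,gip,gjv,gjz,gpu,guv,hpv,hpz,hvz,inp,ipv,ipz,iuz,jpv,npv,nvz] rk=17  ker:hjz,ivz,pvz
b_2=(20−17)−0=3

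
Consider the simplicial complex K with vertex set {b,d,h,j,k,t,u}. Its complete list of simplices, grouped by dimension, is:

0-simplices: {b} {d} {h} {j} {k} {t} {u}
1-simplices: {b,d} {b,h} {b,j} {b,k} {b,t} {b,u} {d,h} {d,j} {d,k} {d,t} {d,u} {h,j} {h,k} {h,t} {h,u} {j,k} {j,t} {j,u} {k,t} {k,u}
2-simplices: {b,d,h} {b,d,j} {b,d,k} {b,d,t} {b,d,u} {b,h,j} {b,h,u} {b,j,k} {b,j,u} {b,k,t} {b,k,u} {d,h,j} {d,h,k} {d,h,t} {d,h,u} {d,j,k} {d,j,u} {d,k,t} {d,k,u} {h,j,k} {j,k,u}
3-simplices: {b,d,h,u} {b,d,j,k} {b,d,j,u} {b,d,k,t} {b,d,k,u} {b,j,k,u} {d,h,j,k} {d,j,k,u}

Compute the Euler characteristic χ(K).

n_0=7 n_1=20 n_2=21 n_3=8
χ=+7−20+21−8=0

χ(K)=0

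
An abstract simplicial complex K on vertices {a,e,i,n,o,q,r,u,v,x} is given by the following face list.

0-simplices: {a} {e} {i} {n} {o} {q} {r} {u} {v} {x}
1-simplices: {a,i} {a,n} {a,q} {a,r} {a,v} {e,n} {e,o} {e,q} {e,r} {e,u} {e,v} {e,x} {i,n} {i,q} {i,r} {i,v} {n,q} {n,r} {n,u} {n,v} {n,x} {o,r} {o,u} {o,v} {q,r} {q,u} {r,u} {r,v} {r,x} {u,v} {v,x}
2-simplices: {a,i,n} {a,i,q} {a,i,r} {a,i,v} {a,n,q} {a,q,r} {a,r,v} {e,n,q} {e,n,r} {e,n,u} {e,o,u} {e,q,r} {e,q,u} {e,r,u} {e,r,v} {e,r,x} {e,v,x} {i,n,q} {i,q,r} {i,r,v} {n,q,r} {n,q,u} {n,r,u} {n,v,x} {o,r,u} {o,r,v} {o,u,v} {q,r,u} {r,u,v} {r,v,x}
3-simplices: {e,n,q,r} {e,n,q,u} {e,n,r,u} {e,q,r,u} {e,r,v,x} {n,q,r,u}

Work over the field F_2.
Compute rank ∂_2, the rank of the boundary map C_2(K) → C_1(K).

rank∂_2=21

n_0=10 n_1=31 n_2=30 n_3=6  [Z2]
∂1: piv[ai,an,aq,ar,av,en,eo,eu,ex] rk=9  ker:eq,er,ev,in,iq,ir,iv,nq,nr,nu,nv,nx,or,ou,ov,qr,qu,ru,rv,rx,uv,vx
∂2: piv[ain,aiq,air,aiv,anq,aqr,arv,enq,enr,enu,eou,eqr,equ,eru,erv,erx,evx,nvx,oru,orv,ouv] rk=21  ker:inq,iqr,irv,nqr,nqu,nru,qru,ruv,rvx
∂3: piv[enqr,enqu,enru,eqru,ervx] rk=5  ker:nqru
rk∂_2=21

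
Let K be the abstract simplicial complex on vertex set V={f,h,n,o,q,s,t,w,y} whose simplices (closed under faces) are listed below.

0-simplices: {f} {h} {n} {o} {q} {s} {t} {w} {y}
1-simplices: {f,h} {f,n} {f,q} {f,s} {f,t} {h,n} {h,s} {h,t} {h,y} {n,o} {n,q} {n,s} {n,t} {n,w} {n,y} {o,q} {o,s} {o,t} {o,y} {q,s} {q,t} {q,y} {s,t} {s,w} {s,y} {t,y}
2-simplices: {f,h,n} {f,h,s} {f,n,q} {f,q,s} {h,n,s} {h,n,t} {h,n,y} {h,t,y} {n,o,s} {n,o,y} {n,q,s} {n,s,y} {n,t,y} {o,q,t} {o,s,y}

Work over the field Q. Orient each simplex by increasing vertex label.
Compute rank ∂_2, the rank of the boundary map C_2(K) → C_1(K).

n_0=9 n_1=26 n_2=15  [Q]
∂1: piv[fh,fn,fq,fs,ft,hy,no,nw] rk=8  ker:hn,hs,ht,nq,ns,nt,ny,oq,os,ot,oy,qs,qt,qy,st,sw,sy,ty
∂2: piv[fhn,fhs,fnq,fqs,hns,hnt,hny,hty,nos,noy,nsy,oqt] rk=12  ker:nqs,nty,osy
rk∂_2=12

rank∂_2=12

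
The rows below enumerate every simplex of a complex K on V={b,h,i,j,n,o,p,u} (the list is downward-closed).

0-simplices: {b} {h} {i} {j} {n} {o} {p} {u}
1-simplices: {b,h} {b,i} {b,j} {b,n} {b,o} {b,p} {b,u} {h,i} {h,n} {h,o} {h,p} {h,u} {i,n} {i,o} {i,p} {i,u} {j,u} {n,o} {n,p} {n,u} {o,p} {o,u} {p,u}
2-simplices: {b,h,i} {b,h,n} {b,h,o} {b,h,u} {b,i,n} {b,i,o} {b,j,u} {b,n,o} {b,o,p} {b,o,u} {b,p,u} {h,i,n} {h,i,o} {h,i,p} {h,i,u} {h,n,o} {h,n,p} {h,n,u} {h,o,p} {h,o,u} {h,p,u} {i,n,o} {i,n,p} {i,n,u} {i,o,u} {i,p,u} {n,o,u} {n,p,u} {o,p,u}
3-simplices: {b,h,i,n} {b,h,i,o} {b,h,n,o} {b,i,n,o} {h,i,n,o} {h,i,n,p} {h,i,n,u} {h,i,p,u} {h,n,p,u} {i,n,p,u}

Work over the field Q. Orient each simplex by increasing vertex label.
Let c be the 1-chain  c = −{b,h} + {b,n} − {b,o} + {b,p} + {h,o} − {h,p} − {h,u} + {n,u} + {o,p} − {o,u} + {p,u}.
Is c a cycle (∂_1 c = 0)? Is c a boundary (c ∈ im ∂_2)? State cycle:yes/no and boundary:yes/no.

n_0=8 n_1=23 n_2=29 n_3=10  [Q]
∂1: piv[bh,bi,bj,bn,bo,bp,bu] rk=7  ker:hi,hn,ho,hp,hu,in,io,ip,iu,ju,no,np,nu,op,ou,pu
∂2: piv[bhi,bhn,bho,bhu,bin,bio,bju,bno,bop,bou,bpu,hip,hiu,hnp,hnu,hop] rk=16  ker:hin,hio,hno,hou,hpu,ino,inp,inu,iou,ipu,nou,npu,opu
∂3: piv[bhin,bhio,bhno,bino,hinp,hinu,hipu,hnpu] rk=8  ker:hino,inpu
∂1c = 0
c vs im∂2: reduces to 0 ⇒ boundary

cycle:yes boundary:yes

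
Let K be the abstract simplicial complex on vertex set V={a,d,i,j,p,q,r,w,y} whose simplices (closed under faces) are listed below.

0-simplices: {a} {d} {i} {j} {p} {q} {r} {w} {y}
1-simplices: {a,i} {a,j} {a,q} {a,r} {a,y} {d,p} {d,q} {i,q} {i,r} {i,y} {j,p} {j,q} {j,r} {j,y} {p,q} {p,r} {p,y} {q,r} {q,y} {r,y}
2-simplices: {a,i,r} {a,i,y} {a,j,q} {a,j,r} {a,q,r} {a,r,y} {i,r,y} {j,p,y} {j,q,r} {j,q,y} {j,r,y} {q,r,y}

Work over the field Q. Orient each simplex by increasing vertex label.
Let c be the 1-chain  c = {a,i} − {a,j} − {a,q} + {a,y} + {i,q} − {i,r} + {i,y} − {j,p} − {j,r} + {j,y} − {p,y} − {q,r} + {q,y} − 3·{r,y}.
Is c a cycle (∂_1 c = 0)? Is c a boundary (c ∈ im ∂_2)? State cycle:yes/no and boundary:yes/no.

cycle:yes boundary:no

n_0=9 n_1=20 n_2=12  [Q]
∂1: piv[ai,aj,aq,ar,ay,dp,dq] rk=7  ker:iq,ir,iy,jp,jq,jr,jy,pq,pr,py,qr,qy,ry
∂2: piv[air,aiy,ajq,ajr,aqr,ary,jpy,jqy,jry] rk=9  ker:iry,jqr,qry
∂1c = 0
c vs im∂2: residual ≠ 0 ⇒ not boundary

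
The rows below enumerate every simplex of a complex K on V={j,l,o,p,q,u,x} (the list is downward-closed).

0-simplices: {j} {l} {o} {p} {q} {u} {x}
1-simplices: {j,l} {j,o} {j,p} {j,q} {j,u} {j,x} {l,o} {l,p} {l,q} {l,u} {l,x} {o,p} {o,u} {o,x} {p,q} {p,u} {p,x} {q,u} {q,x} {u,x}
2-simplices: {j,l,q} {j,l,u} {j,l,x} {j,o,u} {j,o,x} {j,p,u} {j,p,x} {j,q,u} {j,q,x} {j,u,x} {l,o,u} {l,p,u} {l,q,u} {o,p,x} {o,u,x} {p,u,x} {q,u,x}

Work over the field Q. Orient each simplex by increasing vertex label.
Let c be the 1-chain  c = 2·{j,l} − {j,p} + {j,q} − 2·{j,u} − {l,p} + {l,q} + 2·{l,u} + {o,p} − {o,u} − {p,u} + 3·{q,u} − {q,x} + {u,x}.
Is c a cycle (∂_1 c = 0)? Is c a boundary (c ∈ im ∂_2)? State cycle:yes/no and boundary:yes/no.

n_0=7 n_1=20 n_2=17  [Q]
∂1: piv[jl,jo,jp,jq,ju,jx] rk=6  ker:lo,lp,lq,lu,lx,op,ou,ox,pq,pu,px,qu,qx,ux
∂2: piv[jlq,jlu,jlx,jou,jox,jpu,jpx,jqu,jqx,jux,lou,lpu,opx] rk=13  ker:lqu,oux,pux,qux
∂1c = 0
c vs im∂2: reduces to 0 ⇒ boundary

cycle:yes boundary:yes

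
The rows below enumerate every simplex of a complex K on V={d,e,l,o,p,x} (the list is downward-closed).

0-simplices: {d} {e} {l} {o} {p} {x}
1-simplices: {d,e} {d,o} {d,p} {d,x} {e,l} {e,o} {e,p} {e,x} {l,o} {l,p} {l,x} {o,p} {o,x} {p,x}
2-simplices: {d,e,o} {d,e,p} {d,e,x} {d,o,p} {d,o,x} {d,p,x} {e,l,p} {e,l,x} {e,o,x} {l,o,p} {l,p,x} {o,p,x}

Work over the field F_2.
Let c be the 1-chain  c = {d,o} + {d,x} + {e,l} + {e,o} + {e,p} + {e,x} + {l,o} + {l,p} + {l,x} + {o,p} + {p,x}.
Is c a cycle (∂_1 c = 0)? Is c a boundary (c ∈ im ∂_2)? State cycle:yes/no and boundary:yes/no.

cycle:yes boundary:yes

n_0=6 n_1=14 n_2=12  [Z2]
∂1: piv[de,do,dp,dx,el] rk=5  ker:eo,ep,ex,lo,lp,lx,op,ox,px
∂2: piv[deo,dep,dex,dop,dox,dpx,elp,elx,lop] rk=9  ker:eox,lpx,opx
∂1c = 0
c vs im∂2: reduces to 0 ⇒ boundary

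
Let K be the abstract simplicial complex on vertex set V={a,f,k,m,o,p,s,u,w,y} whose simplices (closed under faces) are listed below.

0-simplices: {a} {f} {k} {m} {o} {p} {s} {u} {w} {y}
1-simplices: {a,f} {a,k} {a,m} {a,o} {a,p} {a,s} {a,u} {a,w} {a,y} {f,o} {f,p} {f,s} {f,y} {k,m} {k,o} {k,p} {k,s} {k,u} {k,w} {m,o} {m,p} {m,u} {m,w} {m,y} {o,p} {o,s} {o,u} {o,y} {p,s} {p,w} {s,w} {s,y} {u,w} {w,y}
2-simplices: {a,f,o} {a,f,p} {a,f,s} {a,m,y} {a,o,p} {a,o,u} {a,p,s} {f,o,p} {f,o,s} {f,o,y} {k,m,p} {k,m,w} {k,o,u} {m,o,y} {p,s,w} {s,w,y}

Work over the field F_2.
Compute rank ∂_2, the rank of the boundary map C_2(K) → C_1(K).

n_0=10 n_1=34 n_2=16  [Z2]
∂1: piv[af,ak,am,ao,ap,as,au,aw,ay] rk=9  ker:fo,fp,fs,fy,km,ko,kp,ks,ku,kw,mo,mp,mu,mw,my,op,os,ou,oy,ps,pw,sw,sy,uw,wy
∂2: piv[afo,afp,afs,amy,aop,aou,aps,fos,foy,kmp,kmw,kou,moy,psw,swy] rk=15  ker:fop
rk∂_2=15

rank∂_2=15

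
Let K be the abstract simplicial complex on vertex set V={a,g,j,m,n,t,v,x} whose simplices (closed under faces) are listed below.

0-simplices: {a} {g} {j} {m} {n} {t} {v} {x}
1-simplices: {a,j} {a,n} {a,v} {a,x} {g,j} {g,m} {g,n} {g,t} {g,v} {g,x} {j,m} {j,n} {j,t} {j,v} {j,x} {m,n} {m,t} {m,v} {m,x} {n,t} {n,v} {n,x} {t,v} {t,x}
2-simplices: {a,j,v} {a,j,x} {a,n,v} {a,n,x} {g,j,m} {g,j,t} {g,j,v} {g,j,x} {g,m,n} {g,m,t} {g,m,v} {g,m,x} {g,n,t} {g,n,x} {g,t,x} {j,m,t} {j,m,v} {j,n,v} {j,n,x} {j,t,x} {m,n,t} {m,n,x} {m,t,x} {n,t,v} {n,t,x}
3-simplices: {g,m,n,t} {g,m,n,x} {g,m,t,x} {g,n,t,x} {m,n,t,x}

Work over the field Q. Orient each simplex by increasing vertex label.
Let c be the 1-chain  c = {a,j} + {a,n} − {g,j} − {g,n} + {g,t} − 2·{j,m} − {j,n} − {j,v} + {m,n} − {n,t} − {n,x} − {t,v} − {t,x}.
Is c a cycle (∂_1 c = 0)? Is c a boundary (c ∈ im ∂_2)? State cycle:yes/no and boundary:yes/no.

cycle:no boundary:no

n_0=8 n_1=24 n_2=25 n_3=5  [Q]
∂1: piv[aj,an,av,ax,gj,gm,gt] rk=7  ker:gn,gv,gx,jm,jn,jt,jv,jx,mn,mt,mv,mx,nt,nv,nx,tv,tx
∂2: piv[ajv,ajx,anv,anx,gjm,gjt,gjv,gjx,gmn,gmt,gmv,gmx,gnt,gnx,gtx,jnv,ntv] rk=17  ker:jmt,jmv,jnx,jtx,mnt,mnx,mtx,ntx
∂3: piv[gmnt,gmnx,gmtx,gntx] rk=4  ker:mntx
∂1c = −2·{a} + {g} + 4·{j} − 3·{m} + 2·{n} + 2·{t} − 2·{v} − 2·{x}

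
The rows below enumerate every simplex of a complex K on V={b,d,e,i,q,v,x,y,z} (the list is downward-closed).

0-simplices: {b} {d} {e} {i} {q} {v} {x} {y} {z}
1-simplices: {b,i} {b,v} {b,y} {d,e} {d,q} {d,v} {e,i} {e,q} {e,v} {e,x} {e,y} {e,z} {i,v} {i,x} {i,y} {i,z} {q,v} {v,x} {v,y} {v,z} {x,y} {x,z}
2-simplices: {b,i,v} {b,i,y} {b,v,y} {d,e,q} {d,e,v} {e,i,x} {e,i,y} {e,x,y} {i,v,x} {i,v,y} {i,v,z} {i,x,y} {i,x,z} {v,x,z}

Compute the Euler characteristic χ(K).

n_0=9 n_1=22 n_2=14
χ=+9−22+14=1

χ(K)=1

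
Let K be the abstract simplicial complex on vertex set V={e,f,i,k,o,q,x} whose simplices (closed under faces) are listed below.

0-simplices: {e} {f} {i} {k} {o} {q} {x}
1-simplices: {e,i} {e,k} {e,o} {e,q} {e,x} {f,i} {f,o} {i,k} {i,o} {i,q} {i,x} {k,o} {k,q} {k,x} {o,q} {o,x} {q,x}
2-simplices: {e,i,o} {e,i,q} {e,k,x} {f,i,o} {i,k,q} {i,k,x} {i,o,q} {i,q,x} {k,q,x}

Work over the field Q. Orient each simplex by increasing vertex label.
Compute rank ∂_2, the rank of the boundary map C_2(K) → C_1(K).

rank∂_2=8

n_0=7 n_1=17 n_2=9  [Q]
∂1: piv[ei,ek,eo,eq,ex,fi] rk=6  ker:fo,ik,io,iq,ix,ko,kq,kx,oq,ox,qx
∂2: piv[eio,eiq,ekx,fio,ikq,ikx,ioq,iqx] rk=8  ker:kqx
rk∂_2=8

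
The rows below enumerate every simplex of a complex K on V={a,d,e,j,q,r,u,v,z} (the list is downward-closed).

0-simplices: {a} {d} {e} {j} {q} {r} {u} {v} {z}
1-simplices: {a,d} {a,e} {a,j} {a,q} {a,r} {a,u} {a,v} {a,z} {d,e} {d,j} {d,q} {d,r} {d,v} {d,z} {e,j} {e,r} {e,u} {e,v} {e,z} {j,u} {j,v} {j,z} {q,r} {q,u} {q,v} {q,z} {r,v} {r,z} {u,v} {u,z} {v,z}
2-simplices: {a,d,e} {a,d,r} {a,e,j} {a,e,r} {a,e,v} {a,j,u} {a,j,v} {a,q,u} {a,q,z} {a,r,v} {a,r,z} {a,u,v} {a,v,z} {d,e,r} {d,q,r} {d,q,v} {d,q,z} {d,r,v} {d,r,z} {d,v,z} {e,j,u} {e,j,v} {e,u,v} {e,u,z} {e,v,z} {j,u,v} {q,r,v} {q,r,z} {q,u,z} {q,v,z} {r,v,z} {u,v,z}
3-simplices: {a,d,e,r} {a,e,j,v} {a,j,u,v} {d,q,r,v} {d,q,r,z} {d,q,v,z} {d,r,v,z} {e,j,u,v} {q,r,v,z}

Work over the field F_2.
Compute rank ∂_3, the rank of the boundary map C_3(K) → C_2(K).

rank∂_3=8

n_0=9 n_1=31 n_2=32 n_3=9  [Z2]
∂1: piv[ad,ae,aj,aq,ar,au,av,az] rk=8  ker:de,dj,dq,dr,dv,dz,ej,er,eu,ev,ez,ju,jv,jz,qr,qu,qv,qz,rv,rz,uv,uz,vz
∂2: piv[ade,adr,aej,aer,aev,aju,ajv,aqu,aqz,arv,arz,auv,avz,dqr,dqv,dqz,drv,drz,eju,euz,evz] rk=21  ker:der,dvz,ejv,euv,juv,qrv,qrz,quz,qvz,rvz,uvz
∂3: piv[ader,aejv,ajuv,dqrv,dqrz,dqvz,drvz,ejuv] rk=8  ker:qrvz
rk∂_3=8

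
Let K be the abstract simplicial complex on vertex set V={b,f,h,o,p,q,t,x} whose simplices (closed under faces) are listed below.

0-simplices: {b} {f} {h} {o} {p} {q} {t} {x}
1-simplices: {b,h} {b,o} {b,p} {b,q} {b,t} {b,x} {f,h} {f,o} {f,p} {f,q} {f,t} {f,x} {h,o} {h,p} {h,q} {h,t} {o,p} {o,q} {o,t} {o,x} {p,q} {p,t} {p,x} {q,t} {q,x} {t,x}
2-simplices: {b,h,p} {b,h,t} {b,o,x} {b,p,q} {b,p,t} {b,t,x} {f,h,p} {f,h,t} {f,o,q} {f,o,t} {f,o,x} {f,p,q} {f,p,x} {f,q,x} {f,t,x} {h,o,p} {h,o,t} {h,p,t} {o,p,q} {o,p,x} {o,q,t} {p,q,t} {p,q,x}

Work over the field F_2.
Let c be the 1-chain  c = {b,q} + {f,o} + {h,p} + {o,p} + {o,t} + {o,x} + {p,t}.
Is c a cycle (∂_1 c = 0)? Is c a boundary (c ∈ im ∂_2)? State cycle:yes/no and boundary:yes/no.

cycle:no boundary:no

n_0=8 n_1=26 n_2=23  [Z2]
∂1: piv[bh,bo,bp,bq,bt,bx,fh] rk=7  ker:fo,fp,fq,ft,fx,ho,hp,hq,ht,op,oq,ot,ox,pq,pt,px,qt,qx,tx
∂2: piv[bhp,bht,box,bpq,bpt,btx,fhp,fht,foq,fot,fox,fpq,fpx,fqx,ftx,hop,hot,oqt] rk=18  ker:hpt,opq,opx,pqt,pqx
∂1c = {b} + {f} + {h} + {p} + {q} + {x}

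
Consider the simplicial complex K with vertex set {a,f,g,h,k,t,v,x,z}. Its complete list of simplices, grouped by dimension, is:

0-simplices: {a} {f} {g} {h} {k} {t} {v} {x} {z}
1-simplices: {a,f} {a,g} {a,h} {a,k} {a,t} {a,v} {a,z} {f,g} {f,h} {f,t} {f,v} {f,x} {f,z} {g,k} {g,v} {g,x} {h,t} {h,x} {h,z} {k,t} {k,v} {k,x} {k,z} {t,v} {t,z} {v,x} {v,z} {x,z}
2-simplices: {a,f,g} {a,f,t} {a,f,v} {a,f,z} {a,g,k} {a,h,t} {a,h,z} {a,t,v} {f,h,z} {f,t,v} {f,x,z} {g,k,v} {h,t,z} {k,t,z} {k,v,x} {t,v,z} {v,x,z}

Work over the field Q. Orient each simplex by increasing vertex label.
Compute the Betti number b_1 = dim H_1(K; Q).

b_1=4

n_0=9 n_1=28 n_2=17  [Q]
∂1: piv[af,ag,ah,ak,at,av,az,fx] rk=8  ker:fg,fh,ft,fv,fz,gk,gv,gx,ht,hx,hz,kt,kv,kx,kz,tv,tz,vx,vz,xz
∂2: piv[afg,aft,afv,afz,agk,aht,ahz,atv,fhz,fxz,gkv,htz,ktz,kvx,tvz,vxz] rk=16  ker:ftv
b_1=(28−8)−16=4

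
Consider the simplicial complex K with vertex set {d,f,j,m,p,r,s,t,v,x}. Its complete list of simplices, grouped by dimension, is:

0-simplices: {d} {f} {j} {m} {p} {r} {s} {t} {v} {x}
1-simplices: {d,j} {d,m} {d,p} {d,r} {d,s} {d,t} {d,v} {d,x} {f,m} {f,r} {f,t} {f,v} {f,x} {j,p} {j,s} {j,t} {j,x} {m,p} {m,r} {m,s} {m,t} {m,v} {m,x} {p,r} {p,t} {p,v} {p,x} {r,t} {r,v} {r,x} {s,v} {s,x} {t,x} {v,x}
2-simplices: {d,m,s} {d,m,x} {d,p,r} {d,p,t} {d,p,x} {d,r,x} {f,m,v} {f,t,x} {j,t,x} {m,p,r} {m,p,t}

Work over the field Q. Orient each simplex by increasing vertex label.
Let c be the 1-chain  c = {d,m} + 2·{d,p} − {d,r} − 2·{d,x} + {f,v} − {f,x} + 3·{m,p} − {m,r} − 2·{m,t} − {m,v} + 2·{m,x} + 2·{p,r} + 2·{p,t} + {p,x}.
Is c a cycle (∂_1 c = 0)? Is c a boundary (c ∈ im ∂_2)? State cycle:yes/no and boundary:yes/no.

n_0=10 n_1=34 n_2=11  [Q]
∂1: piv[dj,dm,dp,dr,ds,dt,dv,dx,fm] rk=9  ker:fr,ft,fv,fx,jp,js,jt,jx,mp,mr,ms,mt,mv,mx,pr,pt,pv,px,rt,rv,rx,sv,sx,tx,vx
∂2: piv[dms,dmx,dpr,dpt,dpx,drx,fmv,ftx,jtx,mpr,mpt] rk=11
∂1c = 0
c vs im∂2: residual ≠ 0 ⇒ not boundary

cycle:yes boundary:no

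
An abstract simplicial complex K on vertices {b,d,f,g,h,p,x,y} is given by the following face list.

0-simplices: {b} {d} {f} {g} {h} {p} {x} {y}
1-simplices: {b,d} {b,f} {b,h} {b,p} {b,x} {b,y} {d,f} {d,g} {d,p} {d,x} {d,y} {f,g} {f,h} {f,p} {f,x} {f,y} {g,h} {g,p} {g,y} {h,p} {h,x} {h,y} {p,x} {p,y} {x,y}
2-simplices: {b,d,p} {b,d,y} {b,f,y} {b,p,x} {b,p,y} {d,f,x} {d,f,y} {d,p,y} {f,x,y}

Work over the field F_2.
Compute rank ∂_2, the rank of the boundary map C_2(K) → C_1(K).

rank∂_2=8

n_0=8 n_1=25 n_2=9  [Z2]
∂1: piv[bd,bf,bh,bp,bx,by,dg] rk=7  ker:df,dp,dx,dy,fg,fh,fp,fx,fy,gh,gp,gy,hp,hx,hy,px,py,xy
∂2: piv[bdp,bdy,bfy,bpx,bpy,dfx,dfy,fxy] rk=8  ker:dpy
rk∂_2=8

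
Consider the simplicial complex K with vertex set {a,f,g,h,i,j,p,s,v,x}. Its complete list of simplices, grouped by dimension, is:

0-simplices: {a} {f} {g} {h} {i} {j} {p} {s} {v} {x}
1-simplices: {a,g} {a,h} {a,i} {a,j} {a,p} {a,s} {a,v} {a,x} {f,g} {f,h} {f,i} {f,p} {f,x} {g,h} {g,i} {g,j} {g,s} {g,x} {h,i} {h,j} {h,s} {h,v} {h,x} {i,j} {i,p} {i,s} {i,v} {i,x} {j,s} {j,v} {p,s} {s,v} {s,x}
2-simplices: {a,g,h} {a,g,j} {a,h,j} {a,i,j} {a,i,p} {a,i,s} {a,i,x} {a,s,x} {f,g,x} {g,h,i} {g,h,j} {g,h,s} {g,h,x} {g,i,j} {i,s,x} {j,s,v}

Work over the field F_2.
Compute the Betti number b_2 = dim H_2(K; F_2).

n_0=10 n_1=33 n_2=16  [Z2]
∂1: piv[ag,ah,ai,aj,ap,as,av,ax,fg] rk=9  ker:fh,fi,fp,fx,gh,gi,gj,gs,gx,hi,hj,hs,hv,hx,ij,ip,is,iv,ix,js,jv,ps,sv,sx
∂2: piv[agh,agj,ahj,aij,aip,ais,aix,asx,fgx,ghi,ghs,ghx,gij,jsv] rk=14  ker:ghj,isx
b_2=(16−14)−0=2

b_2=2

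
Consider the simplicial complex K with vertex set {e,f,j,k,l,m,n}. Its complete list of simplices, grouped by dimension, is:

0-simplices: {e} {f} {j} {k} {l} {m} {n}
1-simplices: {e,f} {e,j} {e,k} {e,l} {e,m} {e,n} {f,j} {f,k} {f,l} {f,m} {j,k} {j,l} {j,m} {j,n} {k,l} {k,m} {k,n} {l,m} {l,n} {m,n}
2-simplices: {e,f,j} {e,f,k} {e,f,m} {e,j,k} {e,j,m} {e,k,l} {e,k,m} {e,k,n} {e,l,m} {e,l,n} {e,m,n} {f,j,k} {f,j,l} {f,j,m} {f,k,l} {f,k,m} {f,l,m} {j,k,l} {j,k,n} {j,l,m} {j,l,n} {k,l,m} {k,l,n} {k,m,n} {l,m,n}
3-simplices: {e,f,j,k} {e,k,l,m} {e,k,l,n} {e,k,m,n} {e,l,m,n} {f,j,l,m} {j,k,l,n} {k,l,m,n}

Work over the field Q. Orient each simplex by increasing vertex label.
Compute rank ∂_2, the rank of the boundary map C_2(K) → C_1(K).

n_0=7 n_1=20 n_2=25 n_3=8  [Q]
∂1: piv[ef,ej,ek,el,em,en] rk=6  ker:fj,fk,fl,fm,jk,jl,jm,jn,kl,km,kn,lm,ln,mn
∂2: piv[efj,efk,efm,ejk,ejm,ekl,ekm,ekn,elm,eln,emn,fjl,fkl,jkn] rk=14  ker:fjk,fjm,fkm,flm,jkl,jlm,jln,klm,kln,kmn,lmn
∂3: piv[efjk,eklm,ekln,ekmn,elmn,fjlm,jkln] rk=7  ker:klmn
rk∂_2=14

rank∂_2=14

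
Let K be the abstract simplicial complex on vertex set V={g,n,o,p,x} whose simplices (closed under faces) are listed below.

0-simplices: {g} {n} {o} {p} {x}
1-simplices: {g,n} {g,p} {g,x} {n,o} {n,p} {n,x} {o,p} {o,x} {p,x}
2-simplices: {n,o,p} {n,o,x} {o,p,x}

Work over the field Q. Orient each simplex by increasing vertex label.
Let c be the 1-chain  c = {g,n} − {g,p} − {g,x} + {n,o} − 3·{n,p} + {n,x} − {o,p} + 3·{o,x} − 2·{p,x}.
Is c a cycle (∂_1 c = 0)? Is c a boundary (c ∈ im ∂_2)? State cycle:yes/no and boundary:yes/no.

cycle:no boundary:no

n_0=5 n_1=9 n_2=3  [Q]
∂1: piv[gn,gp,gx,no] rk=4  ker:np,nx,op,ox,px
∂2: piv[nop,nox,opx] rk=3
∂1c = {g} + 2·{n} − {o} − 3·{p} + {x}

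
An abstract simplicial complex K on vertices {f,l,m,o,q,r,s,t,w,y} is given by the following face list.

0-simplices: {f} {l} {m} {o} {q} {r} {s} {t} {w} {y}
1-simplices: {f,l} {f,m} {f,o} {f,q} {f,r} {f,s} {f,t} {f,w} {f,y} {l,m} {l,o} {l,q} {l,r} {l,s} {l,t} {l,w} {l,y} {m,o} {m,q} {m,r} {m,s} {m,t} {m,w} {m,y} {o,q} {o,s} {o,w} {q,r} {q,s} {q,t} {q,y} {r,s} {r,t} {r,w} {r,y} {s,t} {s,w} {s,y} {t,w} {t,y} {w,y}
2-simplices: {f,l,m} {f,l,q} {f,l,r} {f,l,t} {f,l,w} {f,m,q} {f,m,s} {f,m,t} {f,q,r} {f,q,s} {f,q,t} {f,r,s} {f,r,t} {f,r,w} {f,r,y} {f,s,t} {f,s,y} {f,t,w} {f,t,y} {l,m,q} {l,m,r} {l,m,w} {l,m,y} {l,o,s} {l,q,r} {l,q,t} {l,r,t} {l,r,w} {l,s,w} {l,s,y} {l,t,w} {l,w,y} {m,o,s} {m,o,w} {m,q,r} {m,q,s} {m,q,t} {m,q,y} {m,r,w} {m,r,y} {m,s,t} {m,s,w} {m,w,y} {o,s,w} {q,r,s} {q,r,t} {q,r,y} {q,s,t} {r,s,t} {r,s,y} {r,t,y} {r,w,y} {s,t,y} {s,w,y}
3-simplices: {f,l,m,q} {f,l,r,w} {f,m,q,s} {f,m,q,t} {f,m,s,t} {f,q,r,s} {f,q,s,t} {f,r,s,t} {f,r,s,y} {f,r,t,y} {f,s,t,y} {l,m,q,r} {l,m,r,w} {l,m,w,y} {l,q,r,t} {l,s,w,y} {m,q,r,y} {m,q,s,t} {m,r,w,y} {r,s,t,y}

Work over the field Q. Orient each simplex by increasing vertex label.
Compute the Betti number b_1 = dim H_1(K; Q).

b_1=2

n_0=10 n_1=41 n_2=54 n_3=20  [Q]
∂1: piv[fl,fm,fo,fq,fr,fs,ft,fw,fy] rk=9  ker:lm,lo,lq,lr,ls,lt,lw,ly,mo,mq,mr,ms,mt,mw,my,oq,os,ow,qr,qs,qt,qy,rs,rt,rw,ry,st,sw,sy,tw,ty,wy
∂2: piv[flm,flq,flr,flt,flw,fmq,fms,fmt,fqr,fqs,fqt,frs,frt,frw,fry,fst,fsy,ftw,fty,lmr,lmw,lmy,los,lsw,lsy,lwy,mos,mow,mqy,mry] rk=30  ker:lmq,lqr,lqt,lrt,lrw,ltw,mqr,mqs,mqt,mrw,mst,msw,mwy,osw,qrs,qrt,qry,qst,rst,rsy,rty,rwy,sty,swy
∂3: piv[flmq,flrw,fmqs,fmqt,fmst,fqrs,fqst,frst,frsy,frty,fsty,lmqr,lmrw,lmwy,lqrt,lswy,mqry,mrwy] rk=18  ker:mqst,rsty
b_1=(41−9)−30=2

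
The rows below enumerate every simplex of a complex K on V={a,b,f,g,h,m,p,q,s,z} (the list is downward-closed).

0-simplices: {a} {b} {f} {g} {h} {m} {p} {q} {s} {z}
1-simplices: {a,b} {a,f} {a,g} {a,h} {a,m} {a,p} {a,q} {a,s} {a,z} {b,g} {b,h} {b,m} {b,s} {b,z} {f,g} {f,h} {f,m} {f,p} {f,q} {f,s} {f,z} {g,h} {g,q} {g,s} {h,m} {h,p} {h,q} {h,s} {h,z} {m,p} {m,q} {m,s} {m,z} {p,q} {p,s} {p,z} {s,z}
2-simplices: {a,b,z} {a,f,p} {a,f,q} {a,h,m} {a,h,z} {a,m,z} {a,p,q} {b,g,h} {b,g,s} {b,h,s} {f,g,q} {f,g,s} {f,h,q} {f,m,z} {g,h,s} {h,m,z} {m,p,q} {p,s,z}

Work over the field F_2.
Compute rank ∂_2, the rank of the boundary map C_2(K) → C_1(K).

n_0=10 n_1=37 n_2=18  [Z2]
∂1: piv[ab,af,ag,ah,am,ap,aq,as,az] rk=9  ker:bg,bh,bm,bs,bz,fg,fh,fm,fp,fq,fs,fz,gh,gq,gs,hm,hp,hq,hs,hz,mp,mq,ms,mz,pq,ps,pz,sz
∂2: piv[abz,afp,afq,ahm,ahz,amz,apq,bgh,bgs,bhs,fgq,fgs,fhq,fmz,mpq,psz] rk=16  ker:ghs,hmz
rk∂_2=16

rank∂_2=16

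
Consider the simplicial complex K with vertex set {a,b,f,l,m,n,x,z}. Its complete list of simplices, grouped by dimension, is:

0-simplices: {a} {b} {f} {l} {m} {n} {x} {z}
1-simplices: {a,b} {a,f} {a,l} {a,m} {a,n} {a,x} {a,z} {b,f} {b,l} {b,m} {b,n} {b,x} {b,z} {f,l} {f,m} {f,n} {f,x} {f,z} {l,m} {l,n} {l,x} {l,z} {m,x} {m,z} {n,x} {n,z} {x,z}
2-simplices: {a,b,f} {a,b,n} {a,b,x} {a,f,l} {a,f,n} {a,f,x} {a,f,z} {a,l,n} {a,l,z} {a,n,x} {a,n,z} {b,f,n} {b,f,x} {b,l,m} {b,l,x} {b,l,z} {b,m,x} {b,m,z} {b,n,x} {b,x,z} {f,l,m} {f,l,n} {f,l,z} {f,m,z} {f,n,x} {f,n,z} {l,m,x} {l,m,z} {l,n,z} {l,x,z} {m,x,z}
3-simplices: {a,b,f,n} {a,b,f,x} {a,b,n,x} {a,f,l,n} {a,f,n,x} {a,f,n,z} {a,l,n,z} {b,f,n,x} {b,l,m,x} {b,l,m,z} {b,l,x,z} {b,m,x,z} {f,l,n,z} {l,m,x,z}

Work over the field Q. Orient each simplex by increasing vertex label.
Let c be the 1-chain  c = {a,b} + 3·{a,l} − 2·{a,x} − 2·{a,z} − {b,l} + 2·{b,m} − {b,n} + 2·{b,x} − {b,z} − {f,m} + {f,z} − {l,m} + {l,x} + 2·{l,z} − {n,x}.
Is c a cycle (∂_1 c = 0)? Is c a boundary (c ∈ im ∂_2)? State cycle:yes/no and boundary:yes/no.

cycle:yes boundary:no

n_0=8 n_1=27 n_2=31 n_3=14  [Q]
∂1: piv[ab,af,al,am,an,ax,az] rk=7  ker:bf,bl,bm,bn,bx,bz,fl,fm,fn,fx,fz,lm,ln,lx,lz,mx,mz,nx,nz,xz
∂2: piv[abf,abn,abx,afl,afn,afx,afz,aln,alz,anx,anz,blm,blx,blz,bmx,bmz,bxz,flm] rk=18  ker:bfn,bfx,bnx,fln,flz,fmz,fnx,fnz,lmx,lmz,lnz,lxz,mxz
∂3: piv[abfn,abfx,abnx,afln,afnx,afnz,alnz,blmx,blmz,blxz,bmxz,flnz] rk=12  ker:bfnx,lmxz
∂1c = 0
c vs im∂2: residual ≠ 0 ⇒ not boundary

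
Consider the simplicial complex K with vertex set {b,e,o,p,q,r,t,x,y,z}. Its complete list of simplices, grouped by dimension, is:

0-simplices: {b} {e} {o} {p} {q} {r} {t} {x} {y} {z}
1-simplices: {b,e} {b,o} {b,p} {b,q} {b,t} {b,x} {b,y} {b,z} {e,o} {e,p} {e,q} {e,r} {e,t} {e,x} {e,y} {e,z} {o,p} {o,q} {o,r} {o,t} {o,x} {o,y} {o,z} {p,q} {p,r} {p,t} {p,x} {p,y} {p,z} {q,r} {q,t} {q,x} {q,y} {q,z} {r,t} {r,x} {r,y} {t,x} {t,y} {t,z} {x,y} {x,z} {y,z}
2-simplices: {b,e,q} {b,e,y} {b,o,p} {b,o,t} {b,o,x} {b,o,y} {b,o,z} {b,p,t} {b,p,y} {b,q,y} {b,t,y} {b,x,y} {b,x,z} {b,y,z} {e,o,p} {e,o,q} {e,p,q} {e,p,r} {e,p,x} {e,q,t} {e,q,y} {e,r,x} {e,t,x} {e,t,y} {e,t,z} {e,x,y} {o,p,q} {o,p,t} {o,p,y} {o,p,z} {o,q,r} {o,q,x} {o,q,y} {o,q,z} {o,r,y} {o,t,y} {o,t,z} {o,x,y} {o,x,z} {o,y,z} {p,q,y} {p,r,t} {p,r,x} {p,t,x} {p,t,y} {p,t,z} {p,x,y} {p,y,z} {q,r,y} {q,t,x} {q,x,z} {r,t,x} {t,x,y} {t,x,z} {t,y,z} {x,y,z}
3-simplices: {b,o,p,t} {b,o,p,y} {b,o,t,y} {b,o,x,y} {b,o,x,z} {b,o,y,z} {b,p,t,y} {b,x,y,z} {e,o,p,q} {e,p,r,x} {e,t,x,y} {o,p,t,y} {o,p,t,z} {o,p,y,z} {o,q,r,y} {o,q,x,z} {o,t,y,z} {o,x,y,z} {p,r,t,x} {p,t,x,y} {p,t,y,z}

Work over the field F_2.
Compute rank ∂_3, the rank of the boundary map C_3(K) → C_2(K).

rank∂_3=18

n_0=10 n_1=43 n_2=56 n_3=21  [Z2]
∂1: piv[be,bo,bp,bq,bt,bx,by,bz,er] rk=9  ker:eo,ep,eq,et,ex,ey,ez,op,oq,or,ot,ox,oy,oz,pq,pr,pt,px,py,pz,qr,qt,qx,qy,qz,rt,rx,ry,tx,ty,tz,xy,xz,yz
∂2: piv[beq,bey,bop,bot,box,boy,boz,bpt,bpy,bqy,bty,bxy,bxz,byz,eop,eoq,epq,epr,epx,eqt,erx,etx,ety,etz,exy,opz,oqr,oqx,oqy,oqz,ory,otz,prt] rk=33  ker:eqy,opq,opt,opy,oty,oxy,oxz,oyz,pqy,prx,ptx,pty,ptz,pxy,pyz,qry,qtx,qxz,rtx,txy,txz,tyz,xyz
∂3: piv[bopt,bopy,boty,boxy,boxz,boyz,bpty,bxyz,eopq,eprx,etxy,optz,opyz,oqry,oqxz,otyz,prtx,ptxy] rk=18  ker:opty,oxyz,ptyz
rk∂_3=18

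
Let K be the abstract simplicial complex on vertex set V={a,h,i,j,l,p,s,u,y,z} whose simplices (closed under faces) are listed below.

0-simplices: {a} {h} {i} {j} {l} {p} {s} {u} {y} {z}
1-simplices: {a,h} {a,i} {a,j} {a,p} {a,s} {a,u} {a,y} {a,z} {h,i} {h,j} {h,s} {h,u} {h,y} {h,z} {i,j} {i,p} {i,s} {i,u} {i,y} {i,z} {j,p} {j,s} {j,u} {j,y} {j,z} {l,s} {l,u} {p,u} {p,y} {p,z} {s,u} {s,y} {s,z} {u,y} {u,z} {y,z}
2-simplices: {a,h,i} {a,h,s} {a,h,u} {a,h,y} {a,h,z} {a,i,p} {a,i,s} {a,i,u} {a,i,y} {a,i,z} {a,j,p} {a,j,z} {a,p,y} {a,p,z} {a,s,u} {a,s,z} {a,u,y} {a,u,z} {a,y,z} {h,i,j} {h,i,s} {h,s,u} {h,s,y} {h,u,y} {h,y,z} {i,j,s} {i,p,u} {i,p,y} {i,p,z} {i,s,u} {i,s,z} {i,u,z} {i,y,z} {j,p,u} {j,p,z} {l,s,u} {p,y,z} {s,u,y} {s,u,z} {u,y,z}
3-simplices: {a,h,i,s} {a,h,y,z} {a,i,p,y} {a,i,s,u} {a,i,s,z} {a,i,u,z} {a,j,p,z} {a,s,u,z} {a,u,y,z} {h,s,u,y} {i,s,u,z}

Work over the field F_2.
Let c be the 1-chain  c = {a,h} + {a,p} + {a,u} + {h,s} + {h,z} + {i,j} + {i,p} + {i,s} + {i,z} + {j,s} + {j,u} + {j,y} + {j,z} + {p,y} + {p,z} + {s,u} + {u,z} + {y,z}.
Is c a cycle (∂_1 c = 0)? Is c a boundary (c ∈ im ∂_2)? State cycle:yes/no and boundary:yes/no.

n_0=10 n_1=36 n_2=40 n_3=11  [Z2]
∂1: piv[ah,ai,aj,ap,as,au,ay,az,ls] rk=9  ker:hi,hj,hs,hu,hy,hz,ij,ip,is,iu,iy,iz,jp,js,ju,jy,jz,lu,pu,py,pz,su,sy,sz,uy,uz,yz
∂2: piv[ahi,ahs,ahu,ahy,ahz,aip,ais,aiu,aiy,aiz,ajp,ajz,apy,apz,asu,asz,auy,auz,ayz,hij,hsy,ijs,ipu,jpu,lsu] rk=25  ker:his,hsu,huy,hyz,ipy,ipz,isu,isz,iuz,iyz,jpz,pyz,suy,suz,uyz
∂3: piv[ahis,ahyz,aipy,aisu,aisz,aiuz,ajpz,asuz,auyz,hsuy] rk=10  ker:isuz
∂1c = {a} + {h} + {j} + {y}

cycle:no boundary:no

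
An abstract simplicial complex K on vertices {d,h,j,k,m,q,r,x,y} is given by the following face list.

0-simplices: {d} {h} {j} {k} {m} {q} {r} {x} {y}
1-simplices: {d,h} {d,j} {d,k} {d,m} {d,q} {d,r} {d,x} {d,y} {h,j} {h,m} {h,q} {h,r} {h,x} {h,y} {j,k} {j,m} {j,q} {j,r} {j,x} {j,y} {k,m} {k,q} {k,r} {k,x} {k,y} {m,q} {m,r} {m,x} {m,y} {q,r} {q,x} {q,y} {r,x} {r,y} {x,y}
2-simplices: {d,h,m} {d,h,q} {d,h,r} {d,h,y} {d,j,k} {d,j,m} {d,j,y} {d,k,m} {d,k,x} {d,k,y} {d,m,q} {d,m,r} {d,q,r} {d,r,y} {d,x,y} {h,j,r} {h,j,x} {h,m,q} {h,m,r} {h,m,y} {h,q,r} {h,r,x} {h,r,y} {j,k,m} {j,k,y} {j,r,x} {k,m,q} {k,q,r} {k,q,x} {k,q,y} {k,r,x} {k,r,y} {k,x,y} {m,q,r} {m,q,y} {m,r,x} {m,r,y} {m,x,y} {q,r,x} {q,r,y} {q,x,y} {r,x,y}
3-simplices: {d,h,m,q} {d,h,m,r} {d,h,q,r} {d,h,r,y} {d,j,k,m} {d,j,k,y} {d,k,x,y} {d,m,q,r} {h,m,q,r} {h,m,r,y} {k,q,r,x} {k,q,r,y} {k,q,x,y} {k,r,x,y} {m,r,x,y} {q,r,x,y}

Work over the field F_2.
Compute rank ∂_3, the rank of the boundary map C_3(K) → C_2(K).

n_0=9 n_1=35 n_2=42 n_3=16  [Z2]
∂1: piv[dh,dj,dk,dm,dq,dr,dx,dy] rk=8  ker:hj,hm,hq,hr,hx,hy,jk,jm,jq,jr,jx,jy,km,kq,kr,kx,ky,mq,mr,mx,my,qr,qx,qy,rx,ry,xy
∂2: piv[dhm,dhq,dhr,dhy,djk,djm,djy,dkm,dkx,dky,dmq,dmr,dqr,dry,dxy,hjr,hjx,hmy,hrx,kmq,kqr,kqx,kqy,krx,mrx] rk=25  ker:hmq,hmr,hqr,hry,jkm,jky,jrx,kry,kxy,mqr,mqy,mry,mxy,qrx,qry,qxy,rxy
∂3: piv[dhmq,dhmr,dhqr,dhry,djkm,djky,dkxy,dmqr,hmry,kqrx,kqry,kqxy,krxy,mrxy] rk=14  ker:hmqr,qrxy
rk∂_3=14

rank∂_3=14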